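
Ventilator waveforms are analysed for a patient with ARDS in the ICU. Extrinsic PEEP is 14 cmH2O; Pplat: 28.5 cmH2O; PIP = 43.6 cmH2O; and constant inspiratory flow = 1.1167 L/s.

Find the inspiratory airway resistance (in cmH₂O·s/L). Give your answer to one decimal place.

Raw = (PIP − Pplat) / flow = (43.6 − 28.5) / 1.1167 = 15.1 / 1.1167 = 13.522 cmH2O·s/L.

13.5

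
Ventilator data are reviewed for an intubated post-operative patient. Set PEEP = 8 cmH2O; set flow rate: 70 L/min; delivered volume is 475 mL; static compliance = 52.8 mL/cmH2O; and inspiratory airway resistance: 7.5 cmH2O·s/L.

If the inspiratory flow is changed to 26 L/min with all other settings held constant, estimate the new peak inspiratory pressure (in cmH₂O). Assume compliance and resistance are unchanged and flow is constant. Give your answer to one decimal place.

20.2

Flow: 70 L/min ÷ 60 = 1.1667 L/s.
New flow: 26 L/min ÷ 60 = 0.4333 L/s.
PIP = Vt/C + R·V̇ + PEEP (constant-flow equation of motion).
Only the resistive term changes: ΔPIP = R × ΔV̇ = 7.5 × (0.4333 − 1.1667) = 7.5 × -0.7334 = -5.501 cmH2O.
Original PIP = 475/52.8 + 7.5×1.1667 + 8 = 25.746 cmH2O; new PIP = 25.746 + (-5.501) = 20.245 cmH2O.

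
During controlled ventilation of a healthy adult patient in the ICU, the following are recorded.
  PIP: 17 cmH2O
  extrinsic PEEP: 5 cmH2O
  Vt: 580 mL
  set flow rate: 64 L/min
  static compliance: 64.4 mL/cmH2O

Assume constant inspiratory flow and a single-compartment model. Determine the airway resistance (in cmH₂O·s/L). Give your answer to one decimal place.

Flow: 64 L/min ÷ 60 = 1.0667 L/s.
Equation of motion (constant flow): PIP = Vt/C + R·V̇ + PEEP.
R·V̇ = PIP − Vt/C − PEEP = 17 − 580/64.4 − 5 = 17 − 9.006 − 5 = 2.994 cmH2O.
R = 2.994 / 1.0667 = 2.807 cmH2O·s/L.

2.8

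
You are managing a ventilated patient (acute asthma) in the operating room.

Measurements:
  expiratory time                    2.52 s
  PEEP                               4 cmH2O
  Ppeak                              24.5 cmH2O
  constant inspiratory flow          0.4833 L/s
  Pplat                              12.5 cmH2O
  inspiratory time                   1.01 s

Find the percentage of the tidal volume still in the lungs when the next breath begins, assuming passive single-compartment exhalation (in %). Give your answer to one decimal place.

17.1

Vt = flow × Ti = 0.4833 L/s × 1.01 s × 1000 mL/L = 488.13 mL.
R = (PIP − Pplat)/V̇ = (24.5 − 12.5) / 0.4833 = 12.0/0.4833 = 24.829 cmH2O·s/L.
C = Vt/(Pplat − PEEP) = 488.13 / (12.5 − 4) = 488.13/8.5 = 57.427 mL/cmH2O.
τ = R × C = 24.829 × 0.05743 L/cmH2O = 1.426 s.
Fraction remaining at end-expiration = e^(−Te/τ) = e^(−2.52/1.426) = 0.1708 → 17.08%.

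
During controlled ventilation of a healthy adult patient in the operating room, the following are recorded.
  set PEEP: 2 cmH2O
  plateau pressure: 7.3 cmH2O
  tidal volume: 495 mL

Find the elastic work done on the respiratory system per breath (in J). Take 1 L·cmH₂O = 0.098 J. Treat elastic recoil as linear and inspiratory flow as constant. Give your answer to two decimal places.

0.13

Elastic work ≈ ½ × (Pplat − PEEP) × Vt = 0.5 × (7.3 − 2) × 0.495 L = 0.5 × 5.3 × 0.495 = 1.312 L·cmH2O.
× 0.098 J/(L·cmH2O) → 0.1286 J.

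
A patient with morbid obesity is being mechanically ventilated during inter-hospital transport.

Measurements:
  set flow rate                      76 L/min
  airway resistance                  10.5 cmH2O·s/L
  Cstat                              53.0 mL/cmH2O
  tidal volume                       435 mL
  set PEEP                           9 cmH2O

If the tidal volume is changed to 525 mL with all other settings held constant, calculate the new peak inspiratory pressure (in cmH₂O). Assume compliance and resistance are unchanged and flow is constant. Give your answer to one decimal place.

Flow: 76 L/min ÷ 60 = 1.2667 L/s.
PIP = Vt/C + R·V̇ + PEEP (constant-flow equation of motion).
Only the elastic term changes: ΔPIP = ΔVt / C = (525 − 435) / 53.0 = 1.698 cmH2O.
Original PIP = 435/53.0 + 10.5×1.2667 + 9 = 30.508 cmH2O; new PIP = 30.508 + (1.698) = 32.206 cmH2O.

32.2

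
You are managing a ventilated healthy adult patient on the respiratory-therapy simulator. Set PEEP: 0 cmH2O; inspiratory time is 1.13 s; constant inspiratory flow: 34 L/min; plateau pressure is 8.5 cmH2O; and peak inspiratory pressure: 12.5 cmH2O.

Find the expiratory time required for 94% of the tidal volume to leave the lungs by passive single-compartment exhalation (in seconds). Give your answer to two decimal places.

Flow: 34 L/min ÷ 60 = 0.5667 L/s.
Vt = flow × Ti = 0.5667 L/s × 1.13 s × 1000 mL/L = 640.37 mL.
R = (PIP − Pplat)/V̇ = (12.5 − 8.5) / 0.5667 = 4.0/0.5667 = 7.058 cmH2O·s/L.
C = Vt/(Pplat − PEEP) = 640.37 / (8.5 − 0) = 640.37/8.5 = 75.338 mL/cmH2O.
τ = R × C = 7.058 × 0.07534 L/cmH2O = 0.5317 s.
t = −τ·ln(1 − 0.94) = −0.5317·ln(0.06) = 1.496 s.

1.50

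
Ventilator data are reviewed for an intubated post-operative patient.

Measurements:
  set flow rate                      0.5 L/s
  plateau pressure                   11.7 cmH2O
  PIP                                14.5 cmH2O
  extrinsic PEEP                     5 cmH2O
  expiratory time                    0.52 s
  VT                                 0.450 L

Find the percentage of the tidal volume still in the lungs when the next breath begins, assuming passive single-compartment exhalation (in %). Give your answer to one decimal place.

25.1

R = (PIP − Pplat)/V̇ = (14.5 − 11.7) / 0.5 = 2.8/0.5 = 5.6 cmH2O·s/L.
C = Vt/(Pplat − PEEP) = 450.0 / (11.7 − 5) = 450.0/6.7 = 67.164 mL/cmH2O.
τ = R × C = 5.6 × 0.06716 L/cmH2O = 0.3761 s.
Fraction remaining at end-expiration = e^(−Te/τ) = e^(−0.52/0.3761) = 0.2509 → 25.09%.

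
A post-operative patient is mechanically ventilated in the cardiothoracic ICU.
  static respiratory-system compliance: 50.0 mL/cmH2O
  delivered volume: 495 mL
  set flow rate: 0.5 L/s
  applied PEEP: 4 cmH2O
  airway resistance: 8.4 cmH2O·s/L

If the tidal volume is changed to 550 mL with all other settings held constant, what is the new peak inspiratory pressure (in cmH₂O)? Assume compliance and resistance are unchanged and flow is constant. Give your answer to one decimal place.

19.2

PIP = Vt/C + R·V̇ + PEEP (constant-flow equation of motion).
Only the elastic term changes: ΔPIP = ΔVt / C = (550 − 495) / 50.0 = 1.1 cmH2O.
Original PIP = 495/50.0 + 8.4×0.5 + 4 = 18.1 cmH2O; new PIP = 18.1 + (1.1) = 19.2 cmH2O.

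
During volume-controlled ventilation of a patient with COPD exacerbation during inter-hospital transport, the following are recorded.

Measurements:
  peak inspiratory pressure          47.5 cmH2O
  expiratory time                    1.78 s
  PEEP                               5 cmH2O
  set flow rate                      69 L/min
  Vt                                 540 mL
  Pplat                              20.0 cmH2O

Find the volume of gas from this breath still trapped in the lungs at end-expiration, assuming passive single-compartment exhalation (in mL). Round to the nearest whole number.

Flow: 69 L/min ÷ 60 = 1.15 L/s.
R = (PIP − Pplat)/V̇ = (47.5 − 20.0) / 1.15 = 27.5/1.15 = 23.913 cmH2O·s/L.
C = Vt/(Pplat − PEEP) = 540.0 / (20.0 − 5) = 540.0/15.0 = 36.0 mL/cmH2O.
τ = R × C = 23.913 × 0.036 L/cmH2O = 0.8609 s.
Fraction remaining = e^(−Te/τ) = e^(−1.78/0.8609) = 0.1265.
Trapped volume = 540.0 × 0.1265 = 68.31 mL.

68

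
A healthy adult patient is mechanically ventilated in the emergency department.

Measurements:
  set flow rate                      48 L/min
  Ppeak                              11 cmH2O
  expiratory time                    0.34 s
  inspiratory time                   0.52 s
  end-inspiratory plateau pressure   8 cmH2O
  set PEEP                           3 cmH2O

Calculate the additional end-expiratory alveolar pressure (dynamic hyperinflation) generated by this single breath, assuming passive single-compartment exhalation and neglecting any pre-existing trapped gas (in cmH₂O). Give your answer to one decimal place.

Flow: 48 L/min ÷ 60 = 0.8 L/s.
Vt = flow × Ti = 0.8 L/s × 0.52 s × 1000 mL/L = 416.0 mL.
R = (PIP − Pplat)/V̇ = (11 − 8) / 0.8 = 3.0/0.8 = 3.75 cmH2O·s/L.
C = Vt/(Pplat − PEEP) = 416.0 / (8 − 3) = 416.0/5.0 = 83.2 mL/cmH2O.
τ = R × C = 3.75 × 0.0832 L/cmH2O = 0.312 s.
Fraction remaining = e^(−Te/τ) = e^(−0.34/0.312) = 0.3363; trapped volume = 416.0 × 0.3363 = 139.9 mL.
Additional alveolar pressure from trapping ≈ V_trapped / C = 139.9 / 83.2 = 1.681 cmH2O.

1.7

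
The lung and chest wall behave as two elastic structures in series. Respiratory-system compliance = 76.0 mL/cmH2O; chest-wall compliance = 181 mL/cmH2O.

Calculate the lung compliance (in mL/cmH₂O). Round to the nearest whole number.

1/CL = 1/Crs − 1/Ccw.
1/CL = 1/76.0 − 1/181 = 0.007633.
CL = 131.01 mL/cmH2O.

131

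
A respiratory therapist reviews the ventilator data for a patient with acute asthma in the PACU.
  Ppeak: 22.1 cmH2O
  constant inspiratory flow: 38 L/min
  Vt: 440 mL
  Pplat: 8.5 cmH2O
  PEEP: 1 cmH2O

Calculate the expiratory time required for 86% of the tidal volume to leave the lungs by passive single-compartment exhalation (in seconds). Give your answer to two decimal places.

Flow: 38 L/min ÷ 60 = 0.6333 L/s.
R = (PIP − Pplat)/V̇ = (22.1 − 8.5) / 0.6333 = 13.6/0.6333 = 21.475 cmH2O·s/L.
C = Vt/(Pplat − PEEP) = 440.0 / (8.5 − 1) = 440.0/7.5 = 58.667 mL/cmH2O.
τ = R × C = 21.475 × 0.05867 L/cmH2O = 1.26 s.
t = −τ·ln(1 − 0.86) = −1.26·ln(0.14) = 2.477 s.

2.48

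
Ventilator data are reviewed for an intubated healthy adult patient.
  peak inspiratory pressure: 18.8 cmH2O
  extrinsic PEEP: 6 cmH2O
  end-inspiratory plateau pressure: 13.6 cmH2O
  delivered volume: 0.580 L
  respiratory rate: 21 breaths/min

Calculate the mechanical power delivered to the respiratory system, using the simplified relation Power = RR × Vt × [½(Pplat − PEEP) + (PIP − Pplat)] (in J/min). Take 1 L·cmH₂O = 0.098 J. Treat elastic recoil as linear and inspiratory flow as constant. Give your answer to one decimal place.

Per-breath work = Vt × [½(Pplat−PEEP) + (PIP−Pplat)] = 0.580 × [0.5×7.6 + 5.2] = 0.580 × 9.0 = 5.22 L·cmH2O.
Power = 21 × 5.22 = 109.62 L·cmH2O/min.
× 0.098 J/(L·cmH2O) → 10.743 J/min.

10.7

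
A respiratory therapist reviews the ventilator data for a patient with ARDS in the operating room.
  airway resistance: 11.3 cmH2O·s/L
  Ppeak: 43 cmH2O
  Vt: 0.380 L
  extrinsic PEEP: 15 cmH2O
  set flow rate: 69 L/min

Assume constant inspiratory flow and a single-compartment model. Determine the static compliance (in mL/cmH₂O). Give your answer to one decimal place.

Flow: 69 L/min ÷ 60 = 1.15 L/s.
Equation of motion (constant flow): PIP = Vt/C + R·V̇ + PEEP.
Vt/C = PIP − R·V̇ − PEEP = 43 − 11.3×1.15 − 15 = 43 − 12.995 − 15 = 15.005 cmH2O.
C = Vt / 15.005 = 380 / 15.005 = 25.325 mL/cmH2O.

25.3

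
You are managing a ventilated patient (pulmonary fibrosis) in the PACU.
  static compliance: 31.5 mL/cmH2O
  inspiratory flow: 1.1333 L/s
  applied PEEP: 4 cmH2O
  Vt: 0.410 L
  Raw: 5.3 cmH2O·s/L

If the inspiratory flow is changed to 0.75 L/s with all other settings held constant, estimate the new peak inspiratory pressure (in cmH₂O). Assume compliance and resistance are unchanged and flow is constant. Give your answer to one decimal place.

21.0

PIP = Vt/C + R·V̇ + PEEP (constant-flow equation of motion).
Only the resistive term changes: ΔPIP = R × ΔV̇ = 5.3 × (0.75 − 1.1333) = 5.3 × -0.3833 = -2.031 cmH2O.
Original PIP = 410/31.5 + 5.3×1.1333 + 4 = 23.022 cmH2O; new PIP = 23.022 + (-2.031) = 20.991 cmH2O.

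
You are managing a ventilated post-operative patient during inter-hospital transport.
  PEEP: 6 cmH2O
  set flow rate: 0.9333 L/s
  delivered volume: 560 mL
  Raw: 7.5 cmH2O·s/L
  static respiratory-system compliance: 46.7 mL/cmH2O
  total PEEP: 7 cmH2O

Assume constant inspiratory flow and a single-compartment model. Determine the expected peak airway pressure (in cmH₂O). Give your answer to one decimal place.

26.0

Total PEEP = 7 cmH2O (set 6 + intrinsic 1); this is the baseline alveolar pressure.
Equation of motion (constant flow): PIP = Vt/C + R·V̇ + PEEP.
PIP = 560/46.7 + 7.5×0.9333 + 7 = 11.991 + 7.0 + 7 = 25.991 cmH2O.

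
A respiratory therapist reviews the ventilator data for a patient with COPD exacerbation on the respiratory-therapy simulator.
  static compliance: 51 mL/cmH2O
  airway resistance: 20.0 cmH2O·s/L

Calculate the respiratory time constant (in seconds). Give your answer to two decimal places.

τ = R × C = 20.0 × 51 mL/cmH2O = 20.0 × 0.051 L/cmH2O = 1.02 s.

1.02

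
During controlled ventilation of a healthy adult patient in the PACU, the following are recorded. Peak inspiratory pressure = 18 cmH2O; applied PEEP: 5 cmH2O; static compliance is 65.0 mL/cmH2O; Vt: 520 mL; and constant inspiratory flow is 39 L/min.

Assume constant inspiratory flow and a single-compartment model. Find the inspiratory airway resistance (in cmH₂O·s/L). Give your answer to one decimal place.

Flow: 39 L/min ÷ 60 = 0.65 L/s.
Equation of motion (constant flow): PIP = Vt/C + R·V̇ + PEEP.
R·V̇ = PIP − Vt/C − PEEP = 18 − 520/65.0 − 5 = 18 − 8.0 − 5 = 5.0 cmH2O.
R = 5.0 / 0.65 = 7.692 cmH2O·s/L.

7.7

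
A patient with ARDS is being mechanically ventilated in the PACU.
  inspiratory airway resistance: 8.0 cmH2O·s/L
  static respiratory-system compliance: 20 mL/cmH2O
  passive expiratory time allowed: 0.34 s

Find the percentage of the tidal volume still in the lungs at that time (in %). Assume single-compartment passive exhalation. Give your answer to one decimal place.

τ = R × C = 8.0 × 20 mL/cmH2O = 8.0 × 0.020 L/cmH2O = 0.16 s.
Passive exhalation: V(t)/V₀ = e^(−t/τ) = e^(−0.34/0.16) = 0.1194.
Fraction remaining = 0.1194 → 11.94%.

11.9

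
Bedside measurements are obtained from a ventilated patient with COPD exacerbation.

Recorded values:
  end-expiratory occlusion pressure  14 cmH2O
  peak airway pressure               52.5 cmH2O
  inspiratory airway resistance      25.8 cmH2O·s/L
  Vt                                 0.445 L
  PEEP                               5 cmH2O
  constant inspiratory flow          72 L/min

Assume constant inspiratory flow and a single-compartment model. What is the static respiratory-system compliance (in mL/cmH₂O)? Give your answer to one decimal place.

Flow: 72 L/min ÷ 60 = 1.2 L/s.
Total PEEP = 14 cmH2O (set 5 + intrinsic 9); this is the baseline alveolar pressure.
Equation of motion (constant flow): PIP = Vt/C + R·V̇ + PEEP.
Vt/C = PIP − R·V̇ − PEEP = 52.5 − 25.8×1.2 − 14 = 52.5 − 30.96 − 14 = 7.54 cmH2O.
C = Vt / 7.54 = 445 / 7.54 = 59.019 mL/cmH2O.

59.0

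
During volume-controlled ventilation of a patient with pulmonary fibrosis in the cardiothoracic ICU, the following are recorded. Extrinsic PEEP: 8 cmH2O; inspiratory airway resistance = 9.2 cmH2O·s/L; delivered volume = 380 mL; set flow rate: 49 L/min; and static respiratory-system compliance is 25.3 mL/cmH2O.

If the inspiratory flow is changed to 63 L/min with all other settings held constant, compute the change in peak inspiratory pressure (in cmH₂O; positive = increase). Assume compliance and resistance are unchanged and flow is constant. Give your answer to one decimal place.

Flow: 49 L/min ÷ 60 = 0.8167 L/s.
New flow: 63 L/min ÷ 60 = 1.05 L/s.
PIP = Vt/C + R·V̇ + PEEP (constant-flow equation of motion).
Only the resistive term changes: ΔPIP = R × ΔV̇ = 9.2 × (1.05 − 0.8167) = 9.2 × 0.2333 = 2.146 cmH2O.

2.1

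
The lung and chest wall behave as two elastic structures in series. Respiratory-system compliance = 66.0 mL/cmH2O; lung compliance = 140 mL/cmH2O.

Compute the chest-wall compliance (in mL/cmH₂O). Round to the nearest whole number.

125

1/Ccw = 1/Crs − 1/CL.
1/Ccw = 1/66.0 − 1/140 = 0.008009.
Ccw = 124.86 mL/cmH2O.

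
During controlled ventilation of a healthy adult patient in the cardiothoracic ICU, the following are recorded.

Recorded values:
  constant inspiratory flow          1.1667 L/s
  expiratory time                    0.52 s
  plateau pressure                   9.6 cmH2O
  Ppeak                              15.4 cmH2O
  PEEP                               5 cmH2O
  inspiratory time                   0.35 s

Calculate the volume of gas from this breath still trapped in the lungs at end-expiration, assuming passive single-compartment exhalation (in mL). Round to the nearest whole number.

126

Vt = flow × Ti = 1.1667 L/s × 0.35 s × 1000 mL/L = 408.35 mL.
R = (PIP − Pplat)/V̇ = (15.4 − 9.6) / 1.1667 = 5.8/1.1667 = 4.971 cmH2O·s/L.
C = Vt/(Pplat − PEEP) = 408.35 / (9.6 − 5) = 408.35/4.6 = 88.772 mL/cmH2O.
τ = R × C = 4.971 × 0.08877 L/cmH2O = 0.4413 s.
Fraction remaining = e^(−Te/τ) = e^(−0.52/0.4413) = 0.3078.
Trapped volume = 408.35 × 0.3078 = 125.69 mL.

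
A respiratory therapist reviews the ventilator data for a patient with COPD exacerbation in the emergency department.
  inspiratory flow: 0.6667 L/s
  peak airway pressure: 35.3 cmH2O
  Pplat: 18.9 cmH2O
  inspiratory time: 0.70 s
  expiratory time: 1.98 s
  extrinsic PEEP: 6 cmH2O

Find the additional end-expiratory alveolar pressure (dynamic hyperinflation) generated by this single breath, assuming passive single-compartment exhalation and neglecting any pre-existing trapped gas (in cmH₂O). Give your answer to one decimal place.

Vt = flow × Ti = 0.6667 L/s × 0.70 s × 1000 mL/L = 466.69 mL.
R = (PIP − Pplat)/V̇ = (35.3 − 18.9) / 0.6667 = 16.4/0.6667 = 24.599 cmH2O·s/L.
C = Vt/(Pplat − PEEP) = 466.69 / (18.9 − 6) = 466.69/12.9 = 36.178 mL/cmH2O.
τ = R × C = 24.599 × 0.03618 L/cmH2O = 0.89 s.
Fraction remaining = e^(−Te/τ) = e^(−1.98/0.89) = 0.1081; trapped volume = 466.69 × 0.1081 = 50.449 mL.
Additional alveolar pressure from trapping ≈ V_trapped / C = 50.449 / 36.178 = 1.394 cmH2O.

1.4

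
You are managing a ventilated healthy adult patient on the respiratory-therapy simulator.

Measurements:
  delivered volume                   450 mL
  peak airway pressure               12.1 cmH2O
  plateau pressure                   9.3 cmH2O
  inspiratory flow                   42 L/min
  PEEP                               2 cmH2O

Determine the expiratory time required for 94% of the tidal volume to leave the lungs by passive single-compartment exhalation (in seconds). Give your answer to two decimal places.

0.69

Flow: 42 L/min ÷ 60 = 0.7 L/s.
R = (PIP − Pplat)/V̇ = (12.1 − 9.3) / 0.7 = 2.8/0.7 = 4.0 cmH2O·s/L.
C = Vt/(Pplat − PEEP) = 450.0 / (9.3 − 2) = 450.0/7.3 = 61.644 mL/cmH2O.
τ = R × C = 4.0 × 0.06164 L/cmH2O = 0.2466 s.
t = −τ·ln(1 − 0.94) = −0.2466·ln(0.06) = 0.6938 s.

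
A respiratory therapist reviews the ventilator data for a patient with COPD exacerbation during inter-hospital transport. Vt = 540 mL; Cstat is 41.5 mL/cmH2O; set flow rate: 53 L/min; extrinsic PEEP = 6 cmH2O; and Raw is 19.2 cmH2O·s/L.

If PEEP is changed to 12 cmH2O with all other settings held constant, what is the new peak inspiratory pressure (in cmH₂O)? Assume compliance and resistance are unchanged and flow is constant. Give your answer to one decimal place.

42.0

Flow: 53 L/min ÷ 60 = 0.8833 L/s.
PIP = Vt/C + R·V̇ + PEEP (constant-flow equation of motion).
Only the baseline term changes: ΔPIP = ΔPEEP = 12 − 6 = 6.0 cmH2O.
Original PIP = 540/41.5 + 19.2×0.8833 + 6 = 35.971 cmH2O; new PIP = 35.971 + (6.0) = 41.971 cmH2O.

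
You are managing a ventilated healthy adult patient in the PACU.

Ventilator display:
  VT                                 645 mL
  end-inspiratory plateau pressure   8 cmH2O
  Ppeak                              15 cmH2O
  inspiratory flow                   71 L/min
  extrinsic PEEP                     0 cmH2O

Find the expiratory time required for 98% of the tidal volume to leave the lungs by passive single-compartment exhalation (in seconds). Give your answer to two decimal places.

Flow: 71 L/min ÷ 60 = 1.1833 L/s.
R = (PIP − Pplat)/V̇ = (15 − 8) / 1.1833 = 7.0/1.1833 = 5.916 cmH2O·s/L.
C = Vt/(Pplat − PEEP) = 645.0 / (8 − 0) = 645.0/8.0 = 80.625 mL/cmH2O.
τ = R × C = 5.916 × 0.08063 L/cmH2O = 0.477 s.
t = −τ·ln(1 − 0.98) = −0.477·ln(0.02) = 1.866 s.

1.87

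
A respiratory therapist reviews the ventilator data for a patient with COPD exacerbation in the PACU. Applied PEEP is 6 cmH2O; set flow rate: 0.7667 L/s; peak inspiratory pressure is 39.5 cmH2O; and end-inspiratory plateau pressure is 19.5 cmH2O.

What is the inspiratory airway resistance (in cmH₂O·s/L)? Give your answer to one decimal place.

26.1

Raw = (PIP − Pplat) / flow = (39.5 − 19.5) / 0.7667 = 20.0 / 0.7667 = 26.086 cmH2O·s/L.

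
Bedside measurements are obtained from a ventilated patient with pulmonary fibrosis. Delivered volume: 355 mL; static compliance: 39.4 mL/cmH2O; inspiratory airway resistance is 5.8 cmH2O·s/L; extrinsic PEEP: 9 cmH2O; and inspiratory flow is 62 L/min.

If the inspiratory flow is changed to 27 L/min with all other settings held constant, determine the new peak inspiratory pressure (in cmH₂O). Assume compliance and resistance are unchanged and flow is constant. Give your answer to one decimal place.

Flow: 62 L/min ÷ 60 = 1.0333 L/s.
New flow: 27 L/min ÷ 60 = 0.45 L/s.
PIP = Vt/C + R·V̇ + PEEP (constant-flow equation of motion).
Only the resistive term changes: ΔPIP = R × ΔV̇ = 5.8 × (0.45 − 1.0333) = 5.8 × -0.5833 = -3.383 cmH2O.
Original PIP = 355/39.4 + 5.8×1.0333 + 9 = 24.003 cmH2O; new PIP = 24.003 + (-3.383) = 20.62 cmH2O.

20.6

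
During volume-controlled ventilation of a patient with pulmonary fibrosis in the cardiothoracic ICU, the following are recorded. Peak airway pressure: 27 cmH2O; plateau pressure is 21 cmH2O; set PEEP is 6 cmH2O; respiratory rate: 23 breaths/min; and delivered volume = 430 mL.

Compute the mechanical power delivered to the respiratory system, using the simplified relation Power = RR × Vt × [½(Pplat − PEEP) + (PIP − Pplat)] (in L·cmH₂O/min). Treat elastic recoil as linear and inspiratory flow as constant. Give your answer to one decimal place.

Per-breath work = Vt × [½(Pplat−PEEP) + (PIP−Pplat)] = 0.430 × [0.5×15.0 + 6.0] = 0.430 × 13.5 = 5.805 L·cmH2O.
Power = 23 × 5.805 = 133.52 L·cmH2O/min.

133.5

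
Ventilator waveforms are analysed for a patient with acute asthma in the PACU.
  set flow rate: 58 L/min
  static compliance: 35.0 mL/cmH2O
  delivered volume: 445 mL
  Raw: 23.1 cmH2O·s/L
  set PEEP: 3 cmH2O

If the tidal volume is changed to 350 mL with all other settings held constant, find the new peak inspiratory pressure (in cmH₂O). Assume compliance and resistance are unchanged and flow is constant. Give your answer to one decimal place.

35.3

Flow: 58 L/min ÷ 60 = 0.9667 L/s.
PIP = Vt/C + R·V̇ + PEEP (constant-flow equation of motion).
Only the elastic term changes: ΔPIP = ΔVt / C = (350 − 445) / 35.0 = -2.714 cmH2O.
Original PIP = 445/35.0 + 23.1×0.9667 + 3 = 38.045 cmH2O; new PIP = 38.045 + (-2.714) = 35.331 cmH2O.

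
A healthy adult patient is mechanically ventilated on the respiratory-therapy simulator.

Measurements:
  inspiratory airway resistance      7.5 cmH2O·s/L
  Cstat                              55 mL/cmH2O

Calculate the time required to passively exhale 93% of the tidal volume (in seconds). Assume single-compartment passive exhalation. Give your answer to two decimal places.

τ = R × C = 7.5 × 55 mL/cmH2O = 7.5 × 0.055 L/cmH2O = 0.4125 s.
Exhaled fraction f = 1 − e^(−t/τ) → t = −τ·ln(1 − f) = −0.4125·ln(0.07) = 1.097 s.

1.10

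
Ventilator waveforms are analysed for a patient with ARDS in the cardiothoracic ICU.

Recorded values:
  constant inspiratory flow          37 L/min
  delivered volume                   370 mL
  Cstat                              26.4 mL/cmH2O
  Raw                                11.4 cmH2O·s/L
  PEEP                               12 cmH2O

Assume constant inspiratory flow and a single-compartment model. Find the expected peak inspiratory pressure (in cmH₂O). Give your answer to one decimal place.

33.0

Flow: 37 L/min ÷ 60 = 0.6167 L/s.
Equation of motion (constant flow): PIP = Vt/C + R·V̇ + PEEP.
PIP = 370/26.4 + 11.4×0.6167 + 12 = 14.015 + 7.03 + 12 = 33.045 cmH2O.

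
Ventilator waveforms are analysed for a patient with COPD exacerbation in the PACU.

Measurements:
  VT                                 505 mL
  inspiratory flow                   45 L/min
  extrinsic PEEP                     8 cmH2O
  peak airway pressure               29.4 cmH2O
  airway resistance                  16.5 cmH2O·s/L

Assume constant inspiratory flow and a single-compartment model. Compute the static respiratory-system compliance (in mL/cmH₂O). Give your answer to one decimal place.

56.0

Flow: 45 L/min ÷ 60 = 0.75 L/s.
Equation of motion (constant flow): PIP = Vt/C + R·V̇ + PEEP.
Vt/C = PIP − R·V̇ − PEEP = 29.4 − 16.5×0.75 − 8 = 29.4 − 12.375 − 8 = 9.025 cmH2O.
C = Vt / 9.025 = 505 / 9.025 = 55.956 mL/cmH2O.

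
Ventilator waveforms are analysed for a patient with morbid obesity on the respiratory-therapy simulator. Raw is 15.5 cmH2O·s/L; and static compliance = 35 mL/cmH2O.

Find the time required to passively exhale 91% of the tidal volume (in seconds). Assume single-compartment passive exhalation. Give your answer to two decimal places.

τ = R × C = 15.5 × 35 mL/cmH2O = 15.5 × 0.035 L/cmH2O = 0.5425 s.
Exhaled fraction f = 1 − e^(−t/τ) → t = −τ·ln(1 − f) = −0.5425·ln(0.09) = 1.306 s.

1.31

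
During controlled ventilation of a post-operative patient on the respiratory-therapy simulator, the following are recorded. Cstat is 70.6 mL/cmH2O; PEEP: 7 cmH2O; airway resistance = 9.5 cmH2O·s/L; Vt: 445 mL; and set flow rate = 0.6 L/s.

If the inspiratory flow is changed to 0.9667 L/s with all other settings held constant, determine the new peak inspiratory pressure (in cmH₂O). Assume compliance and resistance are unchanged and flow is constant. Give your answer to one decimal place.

PIP = Vt/C + R·V̇ + PEEP (constant-flow equation of motion).
Only the resistive term changes: ΔPIP = R × ΔV̇ = 9.5 × (0.9667 − 0.6) = 9.5 × 0.3667 = 3.484 cmH2O.
Original PIP = 445/70.6 + 9.5×0.6 + 7 = 19.003 cmH2O; new PIP = 19.003 + (3.484) = 22.487 cmH2O.

22.5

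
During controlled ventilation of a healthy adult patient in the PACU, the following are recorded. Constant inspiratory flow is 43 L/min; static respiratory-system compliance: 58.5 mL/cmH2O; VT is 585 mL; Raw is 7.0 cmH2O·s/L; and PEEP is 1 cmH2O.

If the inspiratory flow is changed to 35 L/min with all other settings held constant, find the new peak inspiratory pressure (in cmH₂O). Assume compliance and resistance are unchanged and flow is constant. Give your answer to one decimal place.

Flow: 43 L/min ÷ 60 = 0.7167 L/s.
New flow: 35 L/min ÷ 60 = 0.5833 L/s.
PIP = Vt/C + R·V̇ + PEEP (constant-flow equation of motion).
Only the resistive term changes: ΔPIP = R × ΔV̇ = 7.0 × (0.5833 − 0.7167) = 7.0 × -0.1334 = -0.9338 cmH2O.
Original PIP = 585/58.5 + 7.0×0.7167 + 1 = 16.017 cmH2O; new PIP = 16.017 + (-0.9338) = 15.083 cmH2O.

15.1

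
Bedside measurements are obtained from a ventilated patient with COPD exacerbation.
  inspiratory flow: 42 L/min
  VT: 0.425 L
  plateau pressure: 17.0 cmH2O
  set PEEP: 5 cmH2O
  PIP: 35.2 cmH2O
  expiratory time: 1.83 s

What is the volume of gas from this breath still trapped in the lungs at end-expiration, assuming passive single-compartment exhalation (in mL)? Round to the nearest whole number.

58

Flow: 42 L/min ÷ 60 = 0.7 L/s.
R = (PIP − Pplat)/V̇ = (35.2 − 17.0) / 0.7 = 18.2/0.7 = 26.0 cmH2O·s/L.
C = Vt/(Pplat − PEEP) = 425.0 / (17.0 − 5) = 425.0/12.0 = 35.417 mL/cmH2O.
τ = R × C = 26.0 × 0.03542 L/cmH2O = 0.9209 s.
Fraction remaining = e^(−Te/τ) = e^(−1.83/0.9209) = 0.1371.
Trapped volume = 425.0 × 0.1371 = 58.268 mL.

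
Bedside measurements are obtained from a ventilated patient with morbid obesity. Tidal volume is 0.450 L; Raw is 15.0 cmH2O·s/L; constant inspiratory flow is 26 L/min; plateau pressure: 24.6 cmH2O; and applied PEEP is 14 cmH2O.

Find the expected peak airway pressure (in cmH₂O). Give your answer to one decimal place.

31.1

Flow: 26 L/min ÷ 60 = 0.4333 L/s.
PIP = Pplat + Raw × flow = 24.6 + 15.0 × 0.4333 = 24.6 + 6.5 = 31.1 cmH2O.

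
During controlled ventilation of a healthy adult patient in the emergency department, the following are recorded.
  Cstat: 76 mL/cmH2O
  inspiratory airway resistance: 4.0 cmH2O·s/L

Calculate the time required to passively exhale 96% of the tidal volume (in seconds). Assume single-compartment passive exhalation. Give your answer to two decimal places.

0.98

τ = R × C = 4.0 × 76 mL/cmH2O = 4.0 × 0.076 L/cmH2O = 0.304 s.
Exhaled fraction f = 1 − e^(−t/τ) → t = −τ·ln(1 − f) = −0.304·ln(0.04) = 0.9785 s.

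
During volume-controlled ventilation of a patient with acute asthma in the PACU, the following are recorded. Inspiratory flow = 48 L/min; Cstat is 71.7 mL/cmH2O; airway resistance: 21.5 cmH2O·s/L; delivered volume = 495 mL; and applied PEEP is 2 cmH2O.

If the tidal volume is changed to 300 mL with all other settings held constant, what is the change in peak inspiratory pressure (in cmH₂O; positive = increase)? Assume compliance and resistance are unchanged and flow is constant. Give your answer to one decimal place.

PIP = Vt/C + R·V̇ + PEEP (constant-flow equation of motion).
Only the elastic term changes: ΔPIP = ΔVt / C = (300 − 495) / 71.7 = -2.72 cmH2O.

-2.7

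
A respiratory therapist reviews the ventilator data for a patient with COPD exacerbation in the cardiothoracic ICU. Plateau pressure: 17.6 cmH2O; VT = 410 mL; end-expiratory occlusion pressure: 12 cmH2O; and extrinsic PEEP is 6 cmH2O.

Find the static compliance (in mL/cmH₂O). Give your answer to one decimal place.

End-expiratory occlusion gives total PEEP = 12 cmH2O (intrinsic PEEP = 12 − 6 = 6). Use total PEEP for the elastic gradient.
Cstat = Vt / (Pplat − PEEPtotal) = 410 / (17.6 − 12) = 410 / 5.6 = 73.214 mL/cmH2O.

73.2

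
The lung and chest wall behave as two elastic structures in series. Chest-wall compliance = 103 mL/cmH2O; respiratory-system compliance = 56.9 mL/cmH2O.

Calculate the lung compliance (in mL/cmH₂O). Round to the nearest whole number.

1/CL = 1/Crs − 1/Ccw.
1/CL = 1/56.9 − 1/103 = 0.007866.
CL = 127.13 mL/cmH2O.

127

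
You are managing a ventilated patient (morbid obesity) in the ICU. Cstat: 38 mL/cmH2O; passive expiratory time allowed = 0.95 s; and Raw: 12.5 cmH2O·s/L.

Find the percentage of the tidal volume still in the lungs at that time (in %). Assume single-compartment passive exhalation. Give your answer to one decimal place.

τ = R × C = 12.5 × 38 mL/cmH2O = 12.5 × 0.038 L/cmH2O = 0.475 s.
Passive exhalation: V(t)/V₀ = e^(−t/τ) = e^(−0.95/0.475) = 0.1353.
Fraction remaining = 0.1353 → 13.53%.

13.5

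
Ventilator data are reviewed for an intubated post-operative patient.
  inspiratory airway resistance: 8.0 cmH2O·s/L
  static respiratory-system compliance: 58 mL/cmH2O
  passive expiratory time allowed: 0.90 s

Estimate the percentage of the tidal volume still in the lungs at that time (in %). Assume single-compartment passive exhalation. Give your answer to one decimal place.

τ = R × C = 8.0 × 58 mL/cmH2O = 8.0 × 0.058 L/cmH2O = 0.464 s.
Passive exhalation: V(t)/V₀ = e^(−t/τ) = e^(−0.90/0.464) = 0.1438.
Fraction remaining = 0.1438 → 14.38%.

14.4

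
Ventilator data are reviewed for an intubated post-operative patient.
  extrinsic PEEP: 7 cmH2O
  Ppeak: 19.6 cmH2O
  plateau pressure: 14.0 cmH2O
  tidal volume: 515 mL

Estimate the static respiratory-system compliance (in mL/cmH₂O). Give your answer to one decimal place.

Cstat = Vt / (Pplat − PEEP) = 515 / (14.0 − 7) = 515 / 7.0 = 73.571 mL/cmH2O.

73.6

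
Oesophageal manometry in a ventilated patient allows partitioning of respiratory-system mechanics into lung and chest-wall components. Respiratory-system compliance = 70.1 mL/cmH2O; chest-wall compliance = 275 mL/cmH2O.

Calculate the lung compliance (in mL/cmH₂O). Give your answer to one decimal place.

1/CL = 1/Crs − 1/Ccw.
1/CL = 1/70.1 − 1/275 = 0.01063.
CL = 94.073 mL/cmH2O.

94.1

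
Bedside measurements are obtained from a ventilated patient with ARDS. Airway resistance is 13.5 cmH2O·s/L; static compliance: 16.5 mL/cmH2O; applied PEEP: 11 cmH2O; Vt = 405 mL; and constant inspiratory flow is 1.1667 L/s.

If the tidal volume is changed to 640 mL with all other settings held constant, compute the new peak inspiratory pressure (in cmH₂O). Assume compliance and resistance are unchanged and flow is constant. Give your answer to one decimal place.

PIP = Vt/C + R·V̇ + PEEP (constant-flow equation of motion).
Only the elastic term changes: ΔPIP = ΔVt / C = (640 − 405) / 16.5 = 14.242 cmH2O.
Original PIP = 405/16.5 + 13.5×1.1667 + 11 = 51.296 cmH2O; new PIP = 51.296 + (14.242) = 65.538 cmH2O.

65.5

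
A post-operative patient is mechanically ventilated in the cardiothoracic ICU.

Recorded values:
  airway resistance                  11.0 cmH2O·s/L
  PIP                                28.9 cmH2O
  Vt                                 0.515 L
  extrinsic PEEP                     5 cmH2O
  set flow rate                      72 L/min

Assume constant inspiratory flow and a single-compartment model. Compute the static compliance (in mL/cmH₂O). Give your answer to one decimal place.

Flow: 72 L/min ÷ 60 = 1.2 L/s.
Equation of motion (constant flow): PIP = Vt/C + R·V̇ + PEEP.
Vt/C = PIP − R·V̇ − PEEP = 28.9 − 11.0×1.2 − 5 = 28.9 − 13.2 − 5 = 10.7 cmH2O.
C = Vt / 10.7 = 515 / 10.7 = 48.131 mL/cmH2O.

48.1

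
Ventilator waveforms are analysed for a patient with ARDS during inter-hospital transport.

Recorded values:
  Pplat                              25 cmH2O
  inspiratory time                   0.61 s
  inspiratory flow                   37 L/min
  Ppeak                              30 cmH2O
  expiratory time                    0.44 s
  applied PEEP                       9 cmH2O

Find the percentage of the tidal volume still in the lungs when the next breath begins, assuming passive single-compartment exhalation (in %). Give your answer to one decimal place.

9.9

Flow: 37 L/min ÷ 60 = 0.6167 L/s.
Vt = flow × Ti = 0.6167 L/s × 0.61 s × 1000 mL/L = 376.19 mL.
R = (PIP − Pplat)/V̇ = (30 − 25) / 0.6167 = 5.0/0.6167 = 8.108 cmH2O·s/L.
C = Vt/(Pplat − PEEP) = 376.19 / (25 − 9) = 376.19/16.0 = 23.512 mL/cmH2O.
τ = R × C = 8.108 × 0.02351 L/cmH2O = 0.1906 s.
Fraction remaining at end-expiration = e^(−Te/τ) = e^(−0.44/0.1906) = 0.09941 → 9.941%.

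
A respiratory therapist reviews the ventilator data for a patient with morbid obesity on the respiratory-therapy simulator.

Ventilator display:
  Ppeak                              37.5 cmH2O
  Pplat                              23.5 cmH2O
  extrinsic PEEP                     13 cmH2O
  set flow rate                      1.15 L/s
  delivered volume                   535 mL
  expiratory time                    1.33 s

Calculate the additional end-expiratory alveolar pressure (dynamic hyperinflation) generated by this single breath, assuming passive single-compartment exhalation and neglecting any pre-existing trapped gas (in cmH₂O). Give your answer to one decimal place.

1.2

R = (PIP − Pplat)/V̇ = (37.5 − 23.5) / 1.15 = 14.0/1.15 = 12.174 cmH2O·s/L.
C = Vt/(Pplat − PEEP) = 535.0 / (23.5 − 13) = 535.0/10.5 = 50.952 mL/cmH2O.
τ = R × C = 12.174 × 0.05095 L/cmH2O = 0.6203 s.
Fraction remaining = e^(−Te/τ) = e^(−1.33/0.6203) = 0.1172; trapped volume = 535.0 × 0.1172 = 62.702 mL.
Additional alveolar pressure from trapping ≈ V_trapped / C = 62.702 / 50.952 = 1.231 cmH2O.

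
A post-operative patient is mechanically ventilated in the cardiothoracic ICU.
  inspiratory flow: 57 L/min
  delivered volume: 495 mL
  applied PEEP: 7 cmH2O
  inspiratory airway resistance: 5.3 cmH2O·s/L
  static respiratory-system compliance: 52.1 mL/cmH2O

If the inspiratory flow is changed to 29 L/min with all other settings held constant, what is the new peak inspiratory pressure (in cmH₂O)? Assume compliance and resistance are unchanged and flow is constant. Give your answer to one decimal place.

19.1

Flow: 57 L/min ÷ 60 = 0.95 L/s.
New flow: 29 L/min ÷ 60 = 0.4833 L/s.
PIP = Vt/C + R·V̇ + PEEP (constant-flow equation of motion).
Only the resistive term changes: ΔPIP = R × ΔV̇ = 5.3 × (0.4833 − 0.95) = 5.3 × -0.4667 = -2.474 cmH2O.
Original PIP = 495/52.1 + 5.3×0.95 + 7 = 21.536 cmH2O; new PIP = 21.536 + (-2.474) = 19.062 cmH2O.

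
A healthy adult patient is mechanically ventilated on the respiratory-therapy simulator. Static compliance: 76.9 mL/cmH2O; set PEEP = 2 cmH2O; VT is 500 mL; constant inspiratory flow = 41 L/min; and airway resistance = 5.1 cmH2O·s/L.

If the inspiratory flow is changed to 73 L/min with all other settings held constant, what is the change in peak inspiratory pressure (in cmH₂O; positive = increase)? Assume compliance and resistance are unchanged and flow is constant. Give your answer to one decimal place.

2.7

Flow: 41 L/min ÷ 60 = 0.6833 L/s.
New flow: 73 L/min ÷ 60 = 1.2167 L/s.
PIP = Vt/C + R·V̇ + PEEP (constant-flow equation of motion).
Only the resistive term changes: ΔPIP = R × ΔV̇ = 5.1 × (1.2167 − 0.6833) = 5.1 × 0.5334 = 2.72 cmH2O.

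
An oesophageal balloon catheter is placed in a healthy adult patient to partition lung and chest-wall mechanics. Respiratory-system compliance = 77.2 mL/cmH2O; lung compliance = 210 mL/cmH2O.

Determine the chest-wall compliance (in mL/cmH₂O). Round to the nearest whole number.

1/Ccw = 1/Crs − 1/CL.
1/Ccw = 1/77.2 − 1/210 = 0.008191.
Ccw = 122.09 mL/cmH2O.

122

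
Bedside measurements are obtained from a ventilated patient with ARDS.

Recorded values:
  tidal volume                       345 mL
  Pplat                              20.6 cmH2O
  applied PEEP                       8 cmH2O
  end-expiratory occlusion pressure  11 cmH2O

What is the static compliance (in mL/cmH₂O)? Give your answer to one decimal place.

35.9

End-expiratory occlusion gives total PEEP = 11 cmH2O (intrinsic PEEP = 11 − 8 = 3). Use total PEEP for the elastic gradient.
Cstat = Vt / (Pplat − PEEPtotal) = 345 / (20.6 − 11) = 345 / 9.6 = 35.938 mL/cmH2O.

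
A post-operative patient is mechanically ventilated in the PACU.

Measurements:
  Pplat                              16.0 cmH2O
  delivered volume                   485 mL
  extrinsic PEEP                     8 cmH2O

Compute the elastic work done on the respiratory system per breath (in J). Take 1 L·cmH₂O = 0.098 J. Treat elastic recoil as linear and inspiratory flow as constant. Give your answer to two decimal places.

Elastic work ≈ ½ × (Pplat − PEEP) × Vt = 0.5 × (16.0 − 8) × 0.485 L = 0.5 × 8.0 × 0.485 = 1.94 L·cmH2O.
× 0.098 J/(L·cmH2O) → 0.1901 J.

0.19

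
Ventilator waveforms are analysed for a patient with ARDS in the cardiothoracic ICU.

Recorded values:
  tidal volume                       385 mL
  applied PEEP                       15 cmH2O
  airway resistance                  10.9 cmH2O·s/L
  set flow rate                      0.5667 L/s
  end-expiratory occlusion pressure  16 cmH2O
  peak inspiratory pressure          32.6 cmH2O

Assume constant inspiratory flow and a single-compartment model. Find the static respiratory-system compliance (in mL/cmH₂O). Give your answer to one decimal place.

36.9

Total PEEP = 16 cmH2O (set 15 + intrinsic 1); this is the baseline alveolar pressure.
Equation of motion (constant flow): PIP = Vt/C + R·V̇ + PEEP.
Vt/C = PIP − R·V̇ − PEEP = 32.6 − 10.9×0.5667 − 16 = 32.6 − 6.177 − 16 = 10.423 cmH2O.
C = Vt / 10.423 = 385 / 10.423 = 36.938 mL/cmH2O.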